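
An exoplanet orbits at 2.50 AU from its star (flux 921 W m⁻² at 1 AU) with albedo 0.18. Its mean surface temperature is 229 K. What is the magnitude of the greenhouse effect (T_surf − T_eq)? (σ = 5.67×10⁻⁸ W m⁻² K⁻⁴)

S = 921/2.50² = 147.4 W m⁻².
T_eq = [S(1−A)/(4σ)]^(1/4) = [147.4×0.82/(4×5.67×10⁻⁸)]^(1/4) = 151.9 K.
ΔT = T_surf − T_eq = 229 − 151.9.

ΔT ≈ 77.1 K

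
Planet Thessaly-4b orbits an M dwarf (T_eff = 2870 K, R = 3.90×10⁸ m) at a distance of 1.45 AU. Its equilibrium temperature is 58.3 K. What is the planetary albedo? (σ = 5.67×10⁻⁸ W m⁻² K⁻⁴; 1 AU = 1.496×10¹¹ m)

A ≈ 0.79

d = 1.45 AU = 2.17×10¹¹ m.
L = 4πR_⋆²σT_⋆⁴ = 4π(3.90×10⁸)² × 5.67×10⁻⁸ × (2870)⁴ = 7.35×10²⁴ W.
S = L/(4πd²) = 12.4 W m⁻².
From T_eq⁴ = S(1−A)/(4σ): 1−A = 4σT_eq⁴/S.
1−A = 4 × 5.67×10⁻⁸ × (58.3)⁴ / 12.4 = 0.211.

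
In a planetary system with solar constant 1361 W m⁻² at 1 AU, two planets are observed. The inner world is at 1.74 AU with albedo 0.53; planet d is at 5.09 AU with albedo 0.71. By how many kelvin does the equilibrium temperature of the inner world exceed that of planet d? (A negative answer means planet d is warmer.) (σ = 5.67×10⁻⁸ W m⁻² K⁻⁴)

ΔT ≈ 84.2 K

T_eq = [S₀(1−A)/(4σd²)]^(1/4), so T ∝ (1−A)^(1/4) / √d.
T₁ = [1361×0.47/(4×5.67×10⁻⁸×1.74²)]^(1/4) = 174.70 K.
T₂ = [1361×0.29/(4×5.67×10⁻⁸×5.09²)]^(1/4) = 90.53 K.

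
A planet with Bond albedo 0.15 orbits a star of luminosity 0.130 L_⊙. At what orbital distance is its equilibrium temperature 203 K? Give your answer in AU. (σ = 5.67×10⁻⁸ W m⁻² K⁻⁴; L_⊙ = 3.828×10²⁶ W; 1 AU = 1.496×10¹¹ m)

d ≈ 0.625 AU

L = 0.130 × 3.828×10²⁶ = 4.98×10²⁵ W.
From T_eq⁴ = L(1−A)/(16πσd²): d = √[L(1−A)/(16πσT_eq⁴)].
d = √[4.98×10²⁵ × 0.85 / (16π × 5.67×10⁻⁸ × (203)⁴)] = 9.35×10¹⁰ m = 0.625 AU.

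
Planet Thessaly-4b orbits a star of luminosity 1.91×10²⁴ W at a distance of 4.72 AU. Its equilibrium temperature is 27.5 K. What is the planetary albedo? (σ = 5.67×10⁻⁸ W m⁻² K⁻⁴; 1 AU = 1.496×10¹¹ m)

A ≈ 0.57

d = 4.72 AU = 7.06×10¹¹ m.
Flux: S = L/(4πd²) = 1.91×10²⁴/(4π×(7.06×10¹¹)²) = 0.305 W m⁻².
From T_eq⁴ = S(1−A)/(4σ): 1−A = 4σT_eq⁴/S.
1−A = 4 × 5.67×10⁻⁸ × (27.5)⁴ / 0.305 = 0.425.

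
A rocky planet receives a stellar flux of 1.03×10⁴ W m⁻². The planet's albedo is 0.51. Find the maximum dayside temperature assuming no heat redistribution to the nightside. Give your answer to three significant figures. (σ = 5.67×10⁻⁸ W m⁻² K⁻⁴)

With no redistribution each surface element balances locally: S(1−A) = σT⁴.
T = [1.03×10⁴ × 0.49 / 5.67×10⁻⁸]^(1/4) = (8.90×10¹⁰)^(1/4) = 546 K.

T_ss ≈ 546 K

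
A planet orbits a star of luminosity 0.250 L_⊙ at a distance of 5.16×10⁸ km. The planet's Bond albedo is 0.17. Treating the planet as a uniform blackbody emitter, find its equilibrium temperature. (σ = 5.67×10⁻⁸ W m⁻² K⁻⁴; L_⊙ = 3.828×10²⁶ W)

d = 5.16×10⁸ km = 5.16×10¹¹ m.
L = 0.250 × 3.828×10²⁶ = 9.57×10²⁵ W.
Flux: S = L/(4πd²) = 9.57×10²⁵/(4π×(5.16×10¹¹)²) = 28.6 W m⁻².
Energy balance: absorbed = emitted ⇒ πR²·S(1−A) = 4πR²·σT_eq⁴, so T_eq⁴ = S(1−A)/(4σ).
T_eq = [28.6 × 0.83 / (4 × 5.67×10⁻⁸)]^(1/4) = (1.05×10⁸)^(1/4) = 101 K.

T_eq ≈ 101 K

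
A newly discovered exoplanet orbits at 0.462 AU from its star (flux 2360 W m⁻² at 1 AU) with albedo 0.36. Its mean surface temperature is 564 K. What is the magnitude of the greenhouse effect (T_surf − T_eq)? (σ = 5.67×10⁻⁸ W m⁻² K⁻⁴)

S = 2360/0.462² = 1.106×10⁴ W m⁻².
T_eq = [S(1−A)/(4σ)]^(1/4) = [1.106×10⁴×0.64/(4×5.67×10⁻⁸)]^(1/4) = 420.3 K.
ΔT = T_surf − T_eq = 564 − 420.3.

ΔT ≈ 143.7 K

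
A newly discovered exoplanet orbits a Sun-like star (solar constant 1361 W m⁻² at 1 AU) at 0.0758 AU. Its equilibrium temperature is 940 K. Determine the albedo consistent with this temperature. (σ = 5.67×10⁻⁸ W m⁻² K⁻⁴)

Flux at 0.0758 AU: S = 1361/0.0758² = 2.37×10⁵ W m⁻².
From T_eq⁴ = S(1−A)/(4σ): 1−A = 4σT_eq⁴/S.
1−A = 4 × 5.67×10⁻⁸ × (940)⁴ / 2.37×10⁵ = 0.748.

A ≈ 0.25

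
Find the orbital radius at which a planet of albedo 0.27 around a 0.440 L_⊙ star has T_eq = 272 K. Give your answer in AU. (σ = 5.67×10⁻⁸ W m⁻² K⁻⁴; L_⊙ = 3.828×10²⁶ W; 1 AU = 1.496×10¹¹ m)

d ≈ 0.593 AU

L = 0.440 × 3.828×10²⁶ = 1.68×10²⁶ W.
From T_eq⁴ = L(1−A)/(16πσd²): d = √[L(1−A)/(16πσT_eq⁴)].
d = √[1.68×10²⁶ × 0.73 / (16π × 5.67×10⁻⁸ × (272)⁴)] = 8.88×10¹⁰ m = 0.593 AU.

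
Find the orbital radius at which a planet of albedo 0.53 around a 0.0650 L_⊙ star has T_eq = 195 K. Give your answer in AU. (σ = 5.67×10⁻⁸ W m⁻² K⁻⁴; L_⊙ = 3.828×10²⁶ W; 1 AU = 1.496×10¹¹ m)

L = 0.0650 × 3.828×10²⁶ = 2.49×10²⁵ W.
From T_eq⁴ = L(1−A)/(16πσd²): d = √[L(1−A)/(16πσT_eq⁴)].
d = √[2.49×10²⁵ × 0.47 / (16π × 5.67×10⁻⁸ × (195)⁴)] = 5.33×10¹⁰ m = 0.356 AU.

d ≈ 0.356 AU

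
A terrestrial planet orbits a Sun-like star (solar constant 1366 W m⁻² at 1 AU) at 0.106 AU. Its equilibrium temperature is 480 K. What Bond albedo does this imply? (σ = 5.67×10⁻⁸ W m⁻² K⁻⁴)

Flux at 0.106 AU: S = 1366/0.106² = 1.22×10⁵ W m⁻².
From T_eq⁴ = S(1−A)/(4σ): 1−A = 4σT_eq⁴/S.
1−A = 4 × 5.67×10⁻⁸ × (480)⁴ / 1.22×10⁵ = 0.099.

A ≈ 0.90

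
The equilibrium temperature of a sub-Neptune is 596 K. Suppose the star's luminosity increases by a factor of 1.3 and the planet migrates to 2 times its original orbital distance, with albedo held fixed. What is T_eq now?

T_eq ≈ 450 K

T_eq ∝ L^(1/4) · d^(−1/2).
T′ = 596 × 1.3^(1/4) / 2^(1/2) = 450 K.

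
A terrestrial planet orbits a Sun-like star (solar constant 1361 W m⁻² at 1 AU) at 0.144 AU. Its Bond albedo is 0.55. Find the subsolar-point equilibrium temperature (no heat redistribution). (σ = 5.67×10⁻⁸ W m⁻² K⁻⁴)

Flux at 0.144 AU: S = 1361/0.144² = 6.56×10⁴ W m⁻².
At the subsolar point the surface absorbs S(1−A) and emits σT⁴ per unit area — no factor of 4, since only the local patch is in balance.
T = [6.56×10⁴ × 0.45 / 5.67×10⁻⁸]^(1/4) = (5.21×10¹¹)^(1/4) = 850 K.

T_ss ≈ 850 K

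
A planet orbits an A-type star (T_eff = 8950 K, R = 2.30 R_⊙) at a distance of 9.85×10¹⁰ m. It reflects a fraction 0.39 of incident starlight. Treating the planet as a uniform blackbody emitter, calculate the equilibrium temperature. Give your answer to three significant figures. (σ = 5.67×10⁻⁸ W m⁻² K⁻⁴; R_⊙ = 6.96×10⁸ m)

T_eq ≈ 713 K

R_⋆ = 2.30 × 6.96×10⁸ = 1.60×10⁹ m.
L = 4πR_⋆²σT_⋆⁴ = 4π(1.60×10⁹)² × 5.67×10⁻⁸ × (8950)⁴ = 1.17×10²⁸ W.
S = L/(4πd²) = 9.61×10⁴ W m⁻².
Energy balance: absorbed = emitted ⇒ πR²·S(1−A) = 4πR²·σT_eq⁴, so T_eq⁴ = S(1−A)/(4σ).
T_eq = [9.61×10⁴ × 0.61 / (4 × 5.67×10⁻⁸)]^(1/4) = (2.58×10¹¹)^(1/4) = 713 K.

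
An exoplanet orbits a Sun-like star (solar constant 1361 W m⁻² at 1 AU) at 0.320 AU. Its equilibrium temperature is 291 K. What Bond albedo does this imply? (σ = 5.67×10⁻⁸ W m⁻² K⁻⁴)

A ≈ 0.88

Flux at 0.320 AU: S = 1361/0.320² = 1.33×10⁴ W m⁻².
From T_eq⁴ = S(1−A)/(4σ): 1−A = 4σT_eq⁴/S.
1−A = 4 × 5.67×10⁻⁸ × (291)⁴ / 1.33×10⁴ = 0.122.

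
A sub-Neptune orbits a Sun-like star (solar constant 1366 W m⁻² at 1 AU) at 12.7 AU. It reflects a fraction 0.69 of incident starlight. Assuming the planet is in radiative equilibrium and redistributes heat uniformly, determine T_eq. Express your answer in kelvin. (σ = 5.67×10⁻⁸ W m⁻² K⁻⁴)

T_eq ≈ 58.3 K

Flux at 12.7 AU: S = 1366/12.7² = 8.47 W m⁻².
Energy balance: absorbed = emitted ⇒ πR²·S(1−A) = 4πR²·σT_eq⁴, so T_eq⁴ = S(1−A)/(4σ).
T_eq = [8.47 × 0.31 / (4 × 5.67×10⁻⁸)]^(1/4) = (1.16×10⁷)^(1/4) = 58.3 K.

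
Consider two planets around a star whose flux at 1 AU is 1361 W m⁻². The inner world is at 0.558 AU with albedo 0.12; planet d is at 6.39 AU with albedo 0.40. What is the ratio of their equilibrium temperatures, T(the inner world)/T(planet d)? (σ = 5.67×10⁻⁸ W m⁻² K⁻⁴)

T₁/T₂ ≈ 3.724

T_eq = [S₀(1−A)/(4σd²)]^(1/4), so T ∝ (1−A)^(1/4) / √d.
T₁ = [1361×0.88/(4×5.67×10⁻⁸×0.558²)]^(1/4) = 360.88 K.
T₂ = [1361×0.60/(4×5.67×10⁻⁸×6.39²)]^(1/4) = 96.90 K.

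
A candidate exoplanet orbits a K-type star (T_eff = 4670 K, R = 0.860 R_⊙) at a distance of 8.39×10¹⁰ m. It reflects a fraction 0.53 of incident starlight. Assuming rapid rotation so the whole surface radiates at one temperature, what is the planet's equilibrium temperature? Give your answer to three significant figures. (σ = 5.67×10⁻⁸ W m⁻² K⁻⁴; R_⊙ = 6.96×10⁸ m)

T_eq ≈ 231 K

R_⋆ = 0.860 × 6.96×10⁸ = 5.99×10⁸ m.
L = 4πR_⋆²σT_⋆⁴ = 4π(5.99×10⁸)² × 5.67×10⁻⁸ × (4670)⁴ = 1.21×10²⁶ W.
S = L/(4πd²) = 1370 W m⁻².
Energy balance: absorbed = emitted ⇒ πR²·S(1−A) = 4πR²·σT_eq⁴, so T_eq⁴ = S(1−A)/(4σ).
T_eq = [1370 × 0.47 / (4 × 5.67×10⁻⁸)]^(1/4) = (2.84×10⁹)^(1/4) = 231 K.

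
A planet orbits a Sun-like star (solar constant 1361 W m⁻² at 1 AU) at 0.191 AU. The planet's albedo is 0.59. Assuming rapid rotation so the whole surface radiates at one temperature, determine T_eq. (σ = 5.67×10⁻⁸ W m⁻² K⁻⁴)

Flux at 0.191 AU: S = 1361/0.191² = 3.73×10⁴ W m⁻².
Energy balance: absorbed = emitted ⇒ πR²·S(1−A) = 4πR²·σT_eq⁴, so T_eq⁴ = S(1−A)/(4σ).
T_eq = [3.73×10⁴ × 0.41 / (4 × 5.67×10⁻⁸)]^(1/4) = (6.74×10¹⁰)^(1/4) = 510 K.

T_eq ≈ 510 K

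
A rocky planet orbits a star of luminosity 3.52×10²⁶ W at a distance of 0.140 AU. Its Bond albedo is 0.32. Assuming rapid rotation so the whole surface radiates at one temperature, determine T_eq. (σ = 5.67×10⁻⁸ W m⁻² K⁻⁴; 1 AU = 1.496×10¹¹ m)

d = 0.140 AU = 2.09×10¹⁰ m.
Flux: S = L/(4πd²) = 3.52×10²⁶/(4π×(2.09×10¹⁰)²) = 6.39×10⁴ W m⁻².
Energy balance: absorbed = emitted ⇒ πR²·S(1−A) = 4πR²·σT_eq⁴, so T_eq⁴ = S(1−A)/(4σ).
T_eq = [6.39×10⁴ × 0.68 / (4 × 5.67×10⁻⁸)]^(1/4) = (1.91×10¹¹)^(1/4) = 661 K.

T_eq ≈ 661 K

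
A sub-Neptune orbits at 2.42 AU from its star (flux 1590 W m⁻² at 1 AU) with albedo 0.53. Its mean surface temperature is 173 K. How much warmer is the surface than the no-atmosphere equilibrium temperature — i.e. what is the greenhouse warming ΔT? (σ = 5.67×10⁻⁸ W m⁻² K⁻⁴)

S = 1590/2.42² = 271.5 W m⁻².
T_eq = [S(1−A)/(4σ)]^(1/4) = [271.5×0.47/(4×5.67×10⁻⁸)]^(1/4) = 154.0 K.
ΔT = T_surf − T_eq = 173 − 154.0.

ΔT ≈ 19.0 K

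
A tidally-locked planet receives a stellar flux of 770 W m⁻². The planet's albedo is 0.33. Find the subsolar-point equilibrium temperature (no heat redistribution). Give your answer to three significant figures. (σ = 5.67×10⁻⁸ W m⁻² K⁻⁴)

T_ss ≈ 309 K

At the subsolar point the surface absorbs S(1−A) and emits σT⁴ per unit area — no factor of 4, since only the local patch is in balance.
T = [770 × 0.67 / 5.67×10⁻⁸]^(1/4) = (9.10×10⁹)^(1/4) = 309 K.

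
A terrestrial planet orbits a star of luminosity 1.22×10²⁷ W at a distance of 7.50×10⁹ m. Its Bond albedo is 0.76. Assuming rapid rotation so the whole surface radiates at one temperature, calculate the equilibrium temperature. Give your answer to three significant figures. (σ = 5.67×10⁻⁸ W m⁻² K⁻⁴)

T_eq ≈ 1160 K

Flux: S = L/(4πd²) = 1.22×10²⁷/(4π×(7.50×10⁹)²) = 1.73×10⁶ W m⁻².
Energy balance: absorbed = emitted ⇒ πR²·S(1−A) = 4πR²·σT_eq⁴, so T_eq⁴ = S(1−A)/(4σ).
T_eq = [1.73×10⁶ × 0.24 / (4 × 5.67×10⁻⁸)]^(1/4) = (1.83×10¹²)^(1/4) = 1160 K.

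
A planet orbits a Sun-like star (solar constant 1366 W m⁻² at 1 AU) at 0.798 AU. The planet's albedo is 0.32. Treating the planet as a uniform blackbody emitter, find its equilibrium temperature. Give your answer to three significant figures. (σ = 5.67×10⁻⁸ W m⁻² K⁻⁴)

Flux at 0.798 AU: S = 1366/0.798² = 2150 W m⁻².
Energy balance: absorbed = emitted ⇒ πR²·S(1−A) = 4πR²·σT_eq⁴, so T_eq⁴ = S(1−A)/(4σ).
T_eq = [2150 × 0.68 / (4 × 5.67×10⁻⁸)]^(1/4) = (6.43×10⁹)^(1/4) = 283 K.

T_eq ≈ 283 K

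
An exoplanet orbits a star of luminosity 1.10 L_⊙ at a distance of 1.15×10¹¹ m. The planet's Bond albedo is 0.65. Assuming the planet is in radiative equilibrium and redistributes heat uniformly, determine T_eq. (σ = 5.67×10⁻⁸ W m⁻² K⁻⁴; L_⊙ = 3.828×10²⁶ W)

T_eq ≈ 250 K

L = 1.10 × 3.828×10²⁶ = 4.21×10²⁶ W.
Flux: S = L/(4πd²) = 4.21×10²⁶/(4π×(1.15×10¹¹)²) = 2530 W m⁻².
Energy balance: absorbed = emitted ⇒ πR²·S(1−A) = 4πR²·σT_eq⁴, so T_eq⁴ = S(1−A)/(4σ).
T_eq = [2530 × 0.35 / (4 × 5.67×10⁻⁸)]^(1/4) = (3.91×10⁹)^(1/4) = 250 K.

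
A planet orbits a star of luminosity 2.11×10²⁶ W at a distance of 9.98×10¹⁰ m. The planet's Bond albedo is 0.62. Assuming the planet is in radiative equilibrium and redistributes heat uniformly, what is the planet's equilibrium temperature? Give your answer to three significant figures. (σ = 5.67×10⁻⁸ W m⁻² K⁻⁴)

T_eq ≈ 231 K

Flux: S = L/(4πd²) = 2.11×10²⁶/(4π×(9.98×10¹⁰)²) = 1690 W m⁻².
Energy balance: absorbed = emitted ⇒ πR²·S(1−A) = 4πR²·σT_eq⁴, so T_eq⁴ = S(1−A)/(4σ).
T_eq = [1690 × 0.38 / (4 × 5.67×10⁻⁸)]^(1/4) = (2.82×10⁹)^(1/4) = 231 K.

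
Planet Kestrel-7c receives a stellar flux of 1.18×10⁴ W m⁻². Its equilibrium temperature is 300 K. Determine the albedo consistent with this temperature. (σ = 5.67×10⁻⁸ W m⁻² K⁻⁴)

From T_eq⁴ = S(1−A)/(4σ): 1−A = 4σT_eq⁴/S.
1−A = 4 × 5.67×10⁻⁸ × (300)⁴ / 1.18×10⁴ = 0.156.

A ≈ 0.84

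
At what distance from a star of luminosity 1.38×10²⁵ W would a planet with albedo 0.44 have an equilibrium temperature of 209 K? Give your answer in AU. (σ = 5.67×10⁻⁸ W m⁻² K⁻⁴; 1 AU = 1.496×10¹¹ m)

d ≈ 0.252 AU

From T_eq⁴ = L(1−A)/(16πσd²): d = √[L(1−A)/(16πσT_eq⁴)].
d = √[1.38×10²⁵ × 0.56 / (16π × 5.67×10⁻⁸ × (209)⁴)] = 3.77×10¹⁰ m = 0.252 AU.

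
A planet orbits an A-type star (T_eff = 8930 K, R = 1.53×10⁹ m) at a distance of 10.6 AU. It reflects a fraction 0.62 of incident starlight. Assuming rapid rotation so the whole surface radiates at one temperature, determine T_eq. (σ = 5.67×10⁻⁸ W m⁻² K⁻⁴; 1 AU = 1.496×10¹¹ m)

T_eq ≈ 154 K

d = 10.6 AU = 1.59×10¹² m.
L = 4πR_⋆²σT_⋆⁴ = 4π(1.53×10⁹)² × 5.67×10⁻⁸ × (8930)⁴ = 1.06×10²⁸ W.
S = L/(4πd²) = 336 W m⁻².
Energy balance: absorbed = emitted ⇒ πR²·S(1−A) = 4πR²·σT_eq⁴, so T_eq⁴ = S(1−A)/(4σ).
T_eq = [336 × 0.38 / (4 × 5.67×10⁻⁸)]^(1/4) = (5.62×10⁸)^(1/4) = 154 K.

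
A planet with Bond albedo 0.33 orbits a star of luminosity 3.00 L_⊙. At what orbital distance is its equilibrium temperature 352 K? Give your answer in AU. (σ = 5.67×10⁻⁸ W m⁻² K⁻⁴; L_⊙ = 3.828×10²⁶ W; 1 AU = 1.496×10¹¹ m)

L = 3.00 × 3.828×10²⁶ = 1.15×10²⁷ W.
From T_eq⁴ = L(1−A)/(16πσd²): d = √[L(1−A)/(16πσT_eq⁴)].
d = √[1.15×10²⁷ × 0.67 / (16π × 5.67×10⁻⁸ × (352)⁴)] = 1.33×10¹¹ m = 0.886 AU.

d ≈ 0.886 AU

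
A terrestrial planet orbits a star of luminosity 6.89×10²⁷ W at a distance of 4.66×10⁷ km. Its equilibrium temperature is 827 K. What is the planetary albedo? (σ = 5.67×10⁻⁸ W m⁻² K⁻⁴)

A ≈ 0.58

d = 4.66×10⁷ km = 4.66×10¹⁰ m.
Flux: S = L/(4πd²) = 6.89×10²⁷/(4π×(4.66×10¹⁰)²) = 2.52×10⁵ W m⁻².
From T_eq⁴ = S(1−A)/(4σ): 1−A = 4σT_eq⁴/S.
1−A = 4 × 5.67×10⁻⁸ × (827)⁴ / 2.52×10⁵ = 0.420.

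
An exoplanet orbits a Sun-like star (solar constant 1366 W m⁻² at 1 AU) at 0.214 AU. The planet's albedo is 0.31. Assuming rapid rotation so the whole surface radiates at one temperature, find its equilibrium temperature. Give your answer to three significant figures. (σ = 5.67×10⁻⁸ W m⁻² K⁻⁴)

T_eq ≈ 549 K

Flux at 0.214 AU: S = 1366/0.214² = 2.98×10⁴ W m⁻².
Energy balance: absorbed = emitted ⇒ πR²·S(1−A) = 4πR²·σT_eq⁴, so T_eq⁴ = S(1−A)/(4σ).
T_eq = [2.98×10⁴ × 0.69 / (4 × 5.67×10⁻⁸)]^(1/4) = (9.07×10¹⁰)^(1/4) = 549 K.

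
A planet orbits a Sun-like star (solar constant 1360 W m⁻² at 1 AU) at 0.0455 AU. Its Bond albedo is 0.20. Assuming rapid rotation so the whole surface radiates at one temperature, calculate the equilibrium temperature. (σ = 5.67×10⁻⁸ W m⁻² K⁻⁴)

Flux at 0.0455 AU: S = 1360/0.0455² = 6.57×10⁵ W m⁻².
Energy balance: absorbed = emitted ⇒ πR²·S(1−A) = 4πR²·σT_eq⁴, so T_eq⁴ = S(1−A)/(4σ).
T_eq = [6.57×10⁵ × 0.80 / (4 × 5.67×10⁻⁸)]^(1/4) = (2.32×10¹²)^(1/4) = 1230 K.

T_eq ≈ 1230 K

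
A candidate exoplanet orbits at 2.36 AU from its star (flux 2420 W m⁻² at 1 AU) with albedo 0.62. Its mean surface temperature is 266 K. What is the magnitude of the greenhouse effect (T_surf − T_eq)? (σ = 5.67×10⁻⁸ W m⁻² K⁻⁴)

S = 2420/2.36² = 434.5 W m⁻².
T_eq = [S(1−A)/(4σ)]^(1/4) = [434.5×0.38/(4×5.67×10⁻⁸)]^(1/4) = 164.3 K.
ΔT = T_surf − T_eq = 266 − 164.3.

ΔT ≈ 101.7 K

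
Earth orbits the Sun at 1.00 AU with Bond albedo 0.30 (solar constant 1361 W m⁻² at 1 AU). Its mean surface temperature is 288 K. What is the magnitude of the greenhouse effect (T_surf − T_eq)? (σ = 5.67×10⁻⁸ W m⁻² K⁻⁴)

ΔT ≈ 33.4 K

S = 1361/1.00² = 1361 W m⁻².
T_eq = [S(1−A)/(4σ)]^(1/4) = [1361×0.70/(4×5.67×10⁻⁸)]^(1/4) = 254.6 K.
ΔT = T_surf − T_eq = 288 − 254.6.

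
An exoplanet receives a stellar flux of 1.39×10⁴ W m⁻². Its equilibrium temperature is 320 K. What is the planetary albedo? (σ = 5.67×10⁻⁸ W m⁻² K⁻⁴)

A ≈ 0.83

From T_eq⁴ = S(1−A)/(4σ): 1−A = 4σT_eq⁴/S.
1−A = 4 × 5.67×10⁻⁸ × (320)⁴ / 1.39×10⁴ = 0.171.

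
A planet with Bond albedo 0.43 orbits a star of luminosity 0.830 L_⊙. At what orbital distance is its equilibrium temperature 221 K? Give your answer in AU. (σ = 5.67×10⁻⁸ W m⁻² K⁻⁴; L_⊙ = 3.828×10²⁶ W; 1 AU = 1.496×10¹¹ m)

d ≈ 1.09 AU

L = 0.830 × 3.828×10²⁶ = 3.18×10²⁶ W.
From T_eq⁴ = L(1−A)/(16πσd²): d = √[L(1−A)/(16πσT_eq⁴)].
d = √[3.18×10²⁶ × 0.57 / (16π × 5.67×10⁻⁸ × (221)⁴)] = 1.63×10¹¹ m = 1.09 AU.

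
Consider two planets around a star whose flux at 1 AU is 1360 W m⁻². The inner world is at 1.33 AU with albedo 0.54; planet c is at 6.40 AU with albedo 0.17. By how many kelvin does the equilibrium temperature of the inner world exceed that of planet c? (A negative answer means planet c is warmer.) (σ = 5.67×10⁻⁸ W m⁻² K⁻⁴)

ΔT ≈ 93.7 K

T_eq = [S₀(1−A)/(4σd²)]^(1/4), so T ∝ (1−A)^(1/4) / √d.
T₁ = [1360×0.46/(4×5.67×10⁻⁸×1.33²)]^(1/4) = 198.72 K.
T₂ = [1360×0.83/(4×5.67×10⁻⁸×6.40²)]^(1/4) = 104.99 K.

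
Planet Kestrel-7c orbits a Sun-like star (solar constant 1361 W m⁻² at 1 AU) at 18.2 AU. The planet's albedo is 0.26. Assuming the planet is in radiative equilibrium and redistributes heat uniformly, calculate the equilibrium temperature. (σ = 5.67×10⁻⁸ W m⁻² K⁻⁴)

T_eq ≈ 60.5 K

Flux at 18.2 AU: S = 1361/18.2² = 4.11 W m⁻².
Energy balance: absorbed = emitted ⇒ πR²·S(1−A) = 4πR²·σT_eq⁴, so T_eq⁴ = S(1−A)/(4σ).
T_eq = [4.11 × 0.74 / (4 × 5.67×10⁻⁸)]^(1/4) = (1.34×10⁷)^(1/4) = 60.5 K.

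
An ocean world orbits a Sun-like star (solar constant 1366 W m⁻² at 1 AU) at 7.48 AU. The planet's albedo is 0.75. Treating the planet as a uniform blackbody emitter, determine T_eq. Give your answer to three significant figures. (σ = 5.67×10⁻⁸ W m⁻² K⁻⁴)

T_eq ≈ 72.0 K

Flux at 7.48 AU: S = 1366/7.48² = 24.4 W m⁻².
Energy balance: absorbed = emitted ⇒ πR²·S(1−A) = 4πR²·σT_eq⁴, so T_eq⁴ = S(1−A)/(4σ).
T_eq = [24.4 × 0.25 / (4 × 5.67×10⁻⁸)]^(1/4) = (2.69×10⁷)^(1/4) = 72.0 K.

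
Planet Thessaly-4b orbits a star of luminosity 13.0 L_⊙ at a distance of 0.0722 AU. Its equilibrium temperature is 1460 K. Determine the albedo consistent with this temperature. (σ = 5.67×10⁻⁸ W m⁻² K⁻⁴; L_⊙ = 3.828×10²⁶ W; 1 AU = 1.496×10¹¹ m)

d = 0.0722 AU = 1.08×10¹⁰ m.
L = 13.0 × 3.828×10²⁶ = 4.98×10²⁷ W.
Flux: S = L/(4πd²) = 4.98×10²⁷/(4π×(1.08×10¹⁰)²) = 3.39×10⁶ W m⁻².
From T_eq⁴ = S(1−A)/(4σ): 1−A = 4σT_eq⁴/S.
1−A = 4 × 5.67×10⁻⁸ × (1460)⁴ / 3.39×10⁶ = 0.304.

A ≈ 0.70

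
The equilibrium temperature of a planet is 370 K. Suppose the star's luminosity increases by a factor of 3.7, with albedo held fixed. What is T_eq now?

T_eq ∝ L^(1/4) · d^(−1/2).
T′ = 370 × 3.7^(1/4) = 513 K.

T_eq ≈ 513 K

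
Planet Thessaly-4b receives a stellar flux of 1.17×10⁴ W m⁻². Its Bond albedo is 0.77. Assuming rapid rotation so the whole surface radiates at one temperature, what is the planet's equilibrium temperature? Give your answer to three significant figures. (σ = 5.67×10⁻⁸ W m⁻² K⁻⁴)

T_eq ≈ 330 K

Energy balance: absorbed = emitted ⇒ πR²·S(1−A) = 4πR²·σT_eq⁴, so T_eq⁴ = S(1−A)/(4σ).
T_eq = [1.17×10⁴ × 0.23 / (4 × 5.67×10⁻⁸)]^(1/4) = (1.19×10¹⁰)^(1/4) = 330 K.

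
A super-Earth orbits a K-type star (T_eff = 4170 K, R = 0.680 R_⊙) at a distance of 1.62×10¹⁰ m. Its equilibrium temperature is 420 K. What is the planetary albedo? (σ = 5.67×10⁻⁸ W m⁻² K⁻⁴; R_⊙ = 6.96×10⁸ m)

R_⋆ = 0.680 × 6.96×10⁸ = 4.73×10⁸ m.
L = 4πR_⋆²σT_⋆⁴ = 4π(4.73×10⁸)² × 5.67×10⁻⁸ × (4170)⁴ = 4.83×10²⁵ W.
S = L/(4πd²) = 1.46×10⁴ W m⁻².
From T_eq⁴ = S(1−A)/(4σ): 1−A = 4σT_eq⁴/S.
1−A = 4 × 5.67×10⁻⁸ × (420)⁴ / 1.46×10⁴ = 0.482.

A ≈ 0.52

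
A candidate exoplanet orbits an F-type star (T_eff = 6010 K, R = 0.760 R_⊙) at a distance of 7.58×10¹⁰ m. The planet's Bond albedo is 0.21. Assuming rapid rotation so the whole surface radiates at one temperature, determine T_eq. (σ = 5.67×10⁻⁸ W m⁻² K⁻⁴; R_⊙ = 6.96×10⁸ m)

R_⋆ = 0.760 × 6.96×10⁸ = 5.29×10⁸ m.
L = 4πR_⋆²σT_⋆⁴ = 4π(5.29×10⁸)² × 5.67×10⁻⁸ × (6010)⁴ = 2.60×10²⁶ W.
S = L/(4πd²) = 3600 W m⁻².
Energy balance: absorbed = emitted ⇒ πR²·S(1−A) = 4πR²·σT_eq⁴, so T_eq⁴ = S(1−A)/(4σ).
T_eq = [3600 × 0.79 / (4 × 5.67×10⁻⁸)]^(1/4) = (1.25×10¹⁰)^(1/4) = 335 K.

T_eq ≈ 335 K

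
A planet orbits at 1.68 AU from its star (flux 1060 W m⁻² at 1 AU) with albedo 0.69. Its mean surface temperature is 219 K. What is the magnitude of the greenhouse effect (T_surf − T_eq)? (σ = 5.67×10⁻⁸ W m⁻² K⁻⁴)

S = 1060/1.68² = 375.6 W m⁻².
T_eq = [S(1−A)/(4σ)]^(1/4) = [375.6×0.31/(4×5.67×10⁻⁸)]^(1/4) = 150.5 K.
ΔT = T_surf − T_eq = 219 − 150.5.

ΔT ≈ 68.5 K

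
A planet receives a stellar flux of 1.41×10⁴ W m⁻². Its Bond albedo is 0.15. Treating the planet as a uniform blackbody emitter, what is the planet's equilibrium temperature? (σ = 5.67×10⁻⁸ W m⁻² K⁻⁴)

T_eq ≈ 479 K

Energy balance: absorbed = emitted ⇒ πR²·S(1−A) = 4πR²·σT_eq⁴, so T_eq⁴ = S(1−A)/(4σ).
T_eq = [1.41×10⁴ × 0.85 / (4 × 5.67×10⁻⁸)]^(1/4) = (5.28×10¹⁰)^(1/4) = 479 K.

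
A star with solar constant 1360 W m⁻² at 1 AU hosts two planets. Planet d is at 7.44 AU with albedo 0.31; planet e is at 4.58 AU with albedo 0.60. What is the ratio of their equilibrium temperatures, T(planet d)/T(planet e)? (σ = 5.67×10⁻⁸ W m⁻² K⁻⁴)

T₁/T₂ ≈ 0.899

T_eq = [S₀(1−A)/(4σd²)]^(1/4), so T ∝ (1−A)^(1/4) / √d.
T₁ = [1360×0.69/(4×5.67×10⁻⁸×7.44²)]^(1/4) = 92.98 K.
T₂ = [1360×0.40/(4×5.67×10⁻⁸×4.58²)]^(1/4) = 103.41 K.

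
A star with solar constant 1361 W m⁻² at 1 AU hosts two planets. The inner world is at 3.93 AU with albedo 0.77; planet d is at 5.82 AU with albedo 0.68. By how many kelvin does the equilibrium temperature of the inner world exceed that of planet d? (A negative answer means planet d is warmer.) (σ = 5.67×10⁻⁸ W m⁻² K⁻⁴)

ΔT ≈ 10.5 K

T_eq = [S₀(1−A)/(4σd²)]^(1/4), so T ∝ (1−A)^(1/4) / √d.
T₁ = [1361×0.23/(4×5.67×10⁻⁸×3.93²)]^(1/4) = 97.23 K.
T₂ = [1361×0.32/(4×5.67×10⁻⁸×5.82²)]^(1/4) = 86.77 K.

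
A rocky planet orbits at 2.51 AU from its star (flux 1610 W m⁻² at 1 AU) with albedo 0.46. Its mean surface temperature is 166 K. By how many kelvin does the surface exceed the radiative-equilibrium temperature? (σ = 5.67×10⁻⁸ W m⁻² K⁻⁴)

ΔT ≈ 8.9 K

S = 1610/2.51² = 255.6 W m⁻².
T_eq = [S(1−A)/(4σ)]^(1/4) = [255.6×0.54/(4×5.67×10⁻⁸)]^(1/4) = 157.1 K.
ΔT = T_surf − T_eq = 166 − 157.1.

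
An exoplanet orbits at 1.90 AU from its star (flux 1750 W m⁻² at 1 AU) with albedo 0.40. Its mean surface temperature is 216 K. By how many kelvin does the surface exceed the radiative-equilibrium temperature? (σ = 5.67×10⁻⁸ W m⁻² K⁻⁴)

ΔT ≈ 26.8 K

S = 1750/1.90² = 484.8 W m⁻².
T_eq = [S(1−A)/(4σ)]^(1/4) = [484.8×0.60/(4×5.67×10⁻⁸)]^(1/4) = 189.2 K.
ΔT = T_surf − T_eq = 216 − 189.2.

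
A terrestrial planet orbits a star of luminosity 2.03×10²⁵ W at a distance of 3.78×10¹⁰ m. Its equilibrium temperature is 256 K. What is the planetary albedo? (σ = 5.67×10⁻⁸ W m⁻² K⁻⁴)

Flux: S = L/(4πd²) = 2.03×10²⁵/(4π×(3.78×10¹⁰)²) = 1130 W m⁻².
From T_eq⁴ = S(1−A)/(4σ): 1−A = 4σT_eq⁴/S.
1−A = 4 × 5.67×10⁻⁸ × (256)⁴ / 1130 = 0.862.

A ≈ 0.14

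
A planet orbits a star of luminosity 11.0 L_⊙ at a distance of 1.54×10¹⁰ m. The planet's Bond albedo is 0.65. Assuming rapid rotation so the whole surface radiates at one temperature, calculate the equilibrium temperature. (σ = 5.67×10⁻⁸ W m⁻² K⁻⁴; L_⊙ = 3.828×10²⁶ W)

L = 11.0 × 3.828×10²⁶ = 4.21×10²⁷ W.
Flux: S = L/(4πd²) = 4.21×10²⁷/(4π×(1.54×10¹⁰)²) = 1.41×10⁶ W m⁻².
Energy balance: absorbed = emitted ⇒ πR²·S(1−A) = 4πR²·σT_eq⁴, so T_eq⁴ = S(1−A)/(4σ).
T_eq = [1.41×10⁶ × 0.35 / (4 × 5.67×10⁻⁸)]^(1/4) = (2.18×10¹²)^(1/4) = 1220 K.

T_eq ≈ 1220 K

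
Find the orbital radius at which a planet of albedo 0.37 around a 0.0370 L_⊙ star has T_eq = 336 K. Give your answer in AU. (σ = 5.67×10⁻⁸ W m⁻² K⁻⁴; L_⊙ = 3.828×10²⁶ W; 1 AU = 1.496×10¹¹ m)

d ≈ 0.105 AU

L = 0.0370 × 3.828×10²⁶ = 1.42×10²⁵ W.
From T_eq⁴ = L(1−A)/(16πσd²): d = √[L(1−A)/(16πσT_eq⁴)].
d = √[1.42×10²⁵ × 0.63 / (16π × 5.67×10⁻⁸ × (336)⁴)] = 1.57×10¹⁰ m = 0.105 AU.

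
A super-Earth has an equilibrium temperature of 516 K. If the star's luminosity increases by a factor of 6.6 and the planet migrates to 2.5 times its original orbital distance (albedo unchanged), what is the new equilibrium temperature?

T_eq ≈ 523 K

T_eq ∝ L^(1/4) · d^(−1/2).
T′ = 516 × 6.6^(1/4) / 2.5^(1/2) = 523 K.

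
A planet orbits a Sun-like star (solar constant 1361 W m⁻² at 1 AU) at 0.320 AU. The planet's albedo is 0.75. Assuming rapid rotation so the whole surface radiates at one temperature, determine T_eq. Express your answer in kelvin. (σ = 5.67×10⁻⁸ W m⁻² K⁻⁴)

T_eq ≈ 348 K

Flux at 0.320 AU: S = 1361/0.320² = 1.33×10⁴ W m⁻².
Energy balance: absorbed = emitted ⇒ πR²·S(1−A) = 4πR²·σT_eq⁴, so T_eq⁴ = S(1−A)/(4σ).
T_eq = [1.33×10⁴ × 0.25 / (4 × 5.67×10⁻⁸)]^(1/4) = (1.47×10¹⁰)^(1/4) = 348 K.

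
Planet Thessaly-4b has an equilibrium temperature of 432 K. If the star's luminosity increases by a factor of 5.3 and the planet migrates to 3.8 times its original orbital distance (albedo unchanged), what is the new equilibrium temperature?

T_eq ∝ L^(1/4) · d^(−1/2).
T′ = 432 × 5.3^(1/4) / 3.8^(1/2) = 336 K.

T_eq ≈ 336 K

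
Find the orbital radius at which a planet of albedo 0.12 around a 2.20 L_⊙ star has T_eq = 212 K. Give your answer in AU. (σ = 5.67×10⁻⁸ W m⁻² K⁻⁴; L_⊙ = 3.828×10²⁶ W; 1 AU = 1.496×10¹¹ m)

d ≈ 2.40 AU

L = 2.20 × 3.828×10²⁶ = 8.42×10²⁶ W.
From T_eq⁴ = L(1−A)/(16πσd²): d = √[L(1−A)/(16πσT_eq⁴)].
d = √[8.42×10²⁶ × 0.88 / (16π × 5.67×10⁻⁸ × (212)⁴)] = 3.59×10¹¹ m = 2.40 AU.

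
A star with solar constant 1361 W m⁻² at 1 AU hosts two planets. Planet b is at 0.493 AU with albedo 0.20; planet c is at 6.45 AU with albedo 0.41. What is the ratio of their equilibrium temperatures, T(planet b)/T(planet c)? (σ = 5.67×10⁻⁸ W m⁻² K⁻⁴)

T₁/T₂ ≈ 3.903

T_eq = [S₀(1−A)/(4σd²)]^(1/4), so T ∝ (1−A)^(1/4) / √d.
T₁ = [1361×0.80/(4×5.67×10⁻⁸×0.493²)]^(1/4) = 374.89 K.
T₂ = [1361×0.59/(4×5.67×10⁻⁸×6.45²)]^(1/4) = 96.05 K.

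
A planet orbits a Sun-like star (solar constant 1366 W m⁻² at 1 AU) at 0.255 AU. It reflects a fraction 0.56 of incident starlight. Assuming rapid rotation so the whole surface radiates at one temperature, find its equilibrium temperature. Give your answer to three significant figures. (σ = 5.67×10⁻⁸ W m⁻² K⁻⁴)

T_eq ≈ 449 K

Flux at 0.255 AU: S = 1366/0.255² = 2.10×10⁴ W m⁻².
Energy balance: absorbed = emitted ⇒ πR²·S(1−A) = 4πR²·σT_eq⁴, so T_eq⁴ = S(1−A)/(4σ).
T_eq = [2.10×10⁴ × 0.44 / (4 × 5.67×10⁻⁸)]^(1/4) = (4.08×10¹⁰)^(1/4) = 449 K.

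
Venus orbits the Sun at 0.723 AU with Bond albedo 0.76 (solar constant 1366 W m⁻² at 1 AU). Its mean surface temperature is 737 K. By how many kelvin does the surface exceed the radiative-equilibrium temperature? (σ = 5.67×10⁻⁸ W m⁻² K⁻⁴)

ΔT ≈ 507.7 K

S = 1366/0.723² = 2613 W m⁻².
T_eq = [S(1−A)/(4σ)]^(1/4) = [2613×0.24/(4×5.67×10⁻⁸)]^(1/4) = 229.3 K.
ΔT = T_surf − T_eq = 737 − 229.3.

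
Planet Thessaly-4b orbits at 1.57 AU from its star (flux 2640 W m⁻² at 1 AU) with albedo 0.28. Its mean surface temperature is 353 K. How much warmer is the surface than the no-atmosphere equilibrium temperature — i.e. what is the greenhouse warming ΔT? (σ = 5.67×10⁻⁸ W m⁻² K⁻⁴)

S = 2640/1.57² = 1071 W m⁻².
T_eq = [S(1−A)/(4σ)]^(1/4) = [1071×0.72/(4×5.67×10⁻⁸)]^(1/4) = 241.5 K.
ΔT = T_surf − T_eq = 353 − 241.5.

ΔT ≈ 111.5 K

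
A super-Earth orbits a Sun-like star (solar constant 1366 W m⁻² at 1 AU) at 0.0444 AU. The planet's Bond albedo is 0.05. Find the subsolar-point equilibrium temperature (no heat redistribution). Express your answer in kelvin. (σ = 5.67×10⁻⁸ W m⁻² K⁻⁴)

T_ss ≈ 1850 K

Flux at 0.0444 AU: S = 1366/0.0444² = 6.93×10⁵ W m⁻².
At the subsolar point the surface absorbs S(1−A) and emits σT⁴ per unit area — no factor of 4, since only the local patch is in balance.
T = [6.93×10⁵ × 0.95 / 5.67×10⁻⁸]^(1/4) = (1.16×10¹³)^(1/4) = 1850 K.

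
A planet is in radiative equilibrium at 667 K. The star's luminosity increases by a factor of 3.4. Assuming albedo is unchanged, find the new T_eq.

T_eq ≈ 906 K

T_eq ∝ L^(1/4) · d^(−1/2).
T′ = 667 × 3.4^(1/4) = 906 K.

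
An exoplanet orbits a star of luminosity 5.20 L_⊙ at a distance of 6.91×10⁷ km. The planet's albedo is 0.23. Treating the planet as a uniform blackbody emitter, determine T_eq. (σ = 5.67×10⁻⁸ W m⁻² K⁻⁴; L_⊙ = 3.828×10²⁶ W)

d = 6.91×10⁷ km = 6.91×10¹⁰ m.
L = 5.20 × 3.828×10²⁶ = 1.99×10²⁷ W.
Flux: S = L/(4πd²) = 1.99×10²⁷/(4π×(6.91×10¹⁰)²) = 3.32×10⁴ W m⁻².
Energy balance: absorbed = emitted ⇒ πR²·S(1−A) = 4πR²·σT_eq⁴, so T_eq⁴ = S(1−A)/(4σ).
T_eq = [3.32×10⁴ × 0.77 / (4 × 5.67×10⁻⁸)]^(1/4) = (1.13×10¹¹)^(1/4) = 579 K.

T_eq ≈ 579 K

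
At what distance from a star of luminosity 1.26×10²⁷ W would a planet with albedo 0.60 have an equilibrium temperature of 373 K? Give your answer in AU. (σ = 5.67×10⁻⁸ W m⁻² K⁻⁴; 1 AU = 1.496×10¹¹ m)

d ≈ 0.639 AU

From T_eq⁴ = L(1−A)/(16πσd²): d = √[L(1−A)/(16πσT_eq⁴)].
d = √[1.26×10²⁷ × 0.40 / (16π × 5.67×10⁻⁸ × (373)⁴)] = 9.56×10¹⁰ m = 0.639 AU.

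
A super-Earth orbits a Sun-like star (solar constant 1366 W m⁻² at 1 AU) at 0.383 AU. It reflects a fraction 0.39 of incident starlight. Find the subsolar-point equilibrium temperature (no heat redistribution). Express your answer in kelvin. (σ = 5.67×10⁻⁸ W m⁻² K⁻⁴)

T_ss ≈ 563 K

Flux at 0.383 AU: S = 1366/0.383² = 9310 W m⁻².
At the subsolar point the surface absorbs S(1−A) and emits σT⁴ per unit area — no factor of 4, since only the local patch is in balance.
T = [9310 × 0.61 / 5.67×10⁻⁸]^(1/4) = (1.00×10¹¹)^(1/4) = 563 K.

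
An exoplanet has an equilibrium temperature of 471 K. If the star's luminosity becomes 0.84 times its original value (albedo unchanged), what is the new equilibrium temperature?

T_eq ∝ L^(1/4) · d^(−1/2).
T′ = 471 × 0.84^(1/4) = 451 K.

T_eq ≈ 451 K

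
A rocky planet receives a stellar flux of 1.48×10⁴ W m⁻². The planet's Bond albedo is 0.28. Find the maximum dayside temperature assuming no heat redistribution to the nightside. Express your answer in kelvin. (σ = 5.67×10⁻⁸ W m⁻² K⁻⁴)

T_ss ≈ 658 K

With no redistribution each surface element balances locally: S(1−A) = σT⁴.
T = [1.48×10⁴ × 0.72 / 5.67×10⁻⁸]^(1/4) = (1.88×10¹¹)^(1/4) = 658 K.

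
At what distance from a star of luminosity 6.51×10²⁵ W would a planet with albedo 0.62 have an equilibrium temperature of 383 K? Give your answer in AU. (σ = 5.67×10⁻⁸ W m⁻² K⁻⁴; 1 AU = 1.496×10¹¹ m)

From T_eq⁴ = L(1−A)/(16πσd²): d = √[L(1−A)/(16πσT_eq⁴)].
d = √[6.51×10²⁵ × 0.38 / (16π × 5.67×10⁻⁸ × (383)⁴)] = 2.01×10¹⁰ m = 0.134 AU.

d ≈ 0.134 AU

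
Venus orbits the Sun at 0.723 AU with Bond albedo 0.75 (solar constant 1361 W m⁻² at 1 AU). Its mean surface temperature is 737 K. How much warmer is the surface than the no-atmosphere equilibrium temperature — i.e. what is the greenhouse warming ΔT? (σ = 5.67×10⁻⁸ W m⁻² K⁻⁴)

S = 1361/0.723² = 2604 W m⁻².
T_eq = [S(1−A)/(4σ)]^(1/4) = [2604×0.25/(4×5.67×10⁻⁸)]^(1/4) = 231.5 K.
ΔT = T_surf − T_eq = 737 − 231.5.

ΔT ≈ 505.5 K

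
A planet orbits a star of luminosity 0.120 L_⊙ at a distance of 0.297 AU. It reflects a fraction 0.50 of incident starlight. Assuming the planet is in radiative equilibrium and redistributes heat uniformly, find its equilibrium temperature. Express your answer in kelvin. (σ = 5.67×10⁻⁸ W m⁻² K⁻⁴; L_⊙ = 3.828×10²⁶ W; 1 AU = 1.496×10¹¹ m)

T_eq ≈ 253 K

d = 0.297 AU = 4.44×10¹⁰ m.
L = 0.120 × 3.828×10²⁶ = 4.59×10²⁵ W.
Flux: S = L/(4πd²) = 4.59×10²⁵/(4π×(4.44×10¹⁰)²) = 1850 W m⁻².
Energy balance: absorbed = emitted ⇒ πR²·S(1−A) = 4πR²·σT_eq⁴, so T_eq⁴ = S(1−A)/(4σ).
T_eq = [1850 × 0.50 / (4 × 5.67×10⁻⁸)]^(1/4) = (4.08×10⁹)^(1/4) = 253 K.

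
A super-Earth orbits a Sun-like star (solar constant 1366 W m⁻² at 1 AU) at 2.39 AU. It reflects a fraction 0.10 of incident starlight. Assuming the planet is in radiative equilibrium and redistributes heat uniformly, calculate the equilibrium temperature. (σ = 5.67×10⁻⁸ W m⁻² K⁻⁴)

Flux at 2.39 AU: S = 1366/2.39² = 239 W m⁻².
Energy balance: absorbed = emitted ⇒ πR²·S(1−A) = 4πR²·σT_eq⁴, so T_eq⁴ = S(1−A)/(4σ).
T_eq = [239 × 0.90 / (4 × 5.67×10⁻⁸)]^(1/4) = (9.49×10⁸)^(1/4) = 176 K.

T_eq ≈ 176 K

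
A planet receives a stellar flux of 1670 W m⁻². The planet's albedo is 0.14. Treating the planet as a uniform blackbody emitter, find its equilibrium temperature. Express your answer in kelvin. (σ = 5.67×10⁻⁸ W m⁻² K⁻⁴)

T_eq ≈ 282 K

Energy balance: absorbed = emitted ⇒ πR²·S(1−A) = 4πR²·σT_eq⁴, so T_eq⁴ = S(1−A)/(4σ).
T_eq = [1670 × 0.86 / (4 × 5.67×10⁻⁸)]^(1/4) = (6.33×10⁹)^(1/4) = 282 K.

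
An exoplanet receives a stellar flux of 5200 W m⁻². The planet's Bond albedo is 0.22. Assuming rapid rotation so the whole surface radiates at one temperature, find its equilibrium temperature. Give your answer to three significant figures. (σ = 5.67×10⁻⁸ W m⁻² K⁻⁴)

T_eq ≈ 366 K

Energy balance: absorbed = emitted ⇒ πR²·S(1−A) = 4πR²·σT_eq⁴, so T_eq⁴ = S(1−A)/(4σ).
T_eq = [5200 × 0.78 / (4 × 5.67×10⁻⁸)]^(1/4) = (1.79×10¹⁰)^(1/4) = 366 K.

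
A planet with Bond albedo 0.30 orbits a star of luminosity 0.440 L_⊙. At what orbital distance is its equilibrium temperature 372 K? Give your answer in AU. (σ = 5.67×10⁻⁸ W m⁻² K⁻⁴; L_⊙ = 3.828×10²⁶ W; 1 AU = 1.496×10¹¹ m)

d ≈ 0.311 AU

L = 0.440 × 3.828×10²⁶ = 1.68×10²⁶ W.
From T_eq⁴ = L(1−A)/(16πσd²): d = √[L(1−A)/(16πσT_eq⁴)].
d = √[1.68×10²⁶ × 0.70 / (16π × 5.67×10⁻⁸ × (372)⁴)] = 4.65×10¹⁰ m = 0.311 AU.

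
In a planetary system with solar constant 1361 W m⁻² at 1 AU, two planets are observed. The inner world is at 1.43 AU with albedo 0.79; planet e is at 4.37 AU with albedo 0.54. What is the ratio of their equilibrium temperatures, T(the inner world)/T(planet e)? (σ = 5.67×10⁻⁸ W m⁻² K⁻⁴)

T_eq = [S₀(1−A)/(4σd²)]^(1/4), so T ∝ (1−A)^(1/4) / √d.
T₁ = [1361×0.21/(4×5.67×10⁻⁸×1.43²)]^(1/4) = 157.56 K.
T₂ = [1361×0.46/(4×5.67×10⁻⁸×4.37²)]^(1/4) = 109.65 K.

T₁/T₂ ≈ 1.437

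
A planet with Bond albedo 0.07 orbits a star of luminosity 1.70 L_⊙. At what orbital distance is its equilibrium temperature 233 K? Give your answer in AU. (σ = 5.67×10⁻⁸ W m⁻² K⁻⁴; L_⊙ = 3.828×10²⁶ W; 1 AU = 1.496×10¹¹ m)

d ≈ 1.79 AU

L = 1.70 × 3.828×10²⁶ = 6.51×10²⁶ W.
From T_eq⁴ = L(1−A)/(16πσd²): d = √[L(1−A)/(16πσT_eq⁴)].
d = √[6.51×10²⁶ × 0.93 / (16π × 5.67×10⁻⁸ × (233)⁴)] = 2.68×10¹¹ m = 1.79 AU.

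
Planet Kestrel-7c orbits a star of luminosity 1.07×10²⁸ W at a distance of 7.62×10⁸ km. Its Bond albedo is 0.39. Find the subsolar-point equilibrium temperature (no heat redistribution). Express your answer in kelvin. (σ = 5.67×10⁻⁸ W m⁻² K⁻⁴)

d = 7.62×10⁸ km = 7.62×10¹¹ m.
Flux: S = L/(4πd²) = 1.07×10²⁸/(4π×(7.62×10¹¹)²) = 1470 W m⁻².
At the subsolar point the surface absorbs S(1−A) and emits σT⁴ per unit area — no factor of 4, since only the local patch is in balance.
T = [1470 × 0.61 / 5.67×10⁻⁸]^(1/4) = (1.58×10¹⁰)^(1/4) = 354 K.

T_ss ≈ 354 K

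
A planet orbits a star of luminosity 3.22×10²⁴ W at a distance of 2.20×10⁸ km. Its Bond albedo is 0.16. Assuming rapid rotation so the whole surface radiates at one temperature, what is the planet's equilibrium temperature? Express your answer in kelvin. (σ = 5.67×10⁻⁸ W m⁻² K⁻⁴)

d = 2.20×10⁸ km = 2.20×10¹¹ m.
Flux: S = L/(4πd²) = 3.22×10²⁴/(4π×(2.20×10¹¹)²) = 5.29 W m⁻².
Energy balance: absorbed = emitted ⇒ πR²·S(1−A) = 4πR²·σT_eq⁴, so T_eq⁴ = S(1−A)/(4σ).
T_eq = [5.29 × 0.84 / (4 × 5.67×10⁻⁸)]^(1/4) = (1.96×10⁷)^(1/4) = 66.5 K.

T_eq ≈ 66.5 K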